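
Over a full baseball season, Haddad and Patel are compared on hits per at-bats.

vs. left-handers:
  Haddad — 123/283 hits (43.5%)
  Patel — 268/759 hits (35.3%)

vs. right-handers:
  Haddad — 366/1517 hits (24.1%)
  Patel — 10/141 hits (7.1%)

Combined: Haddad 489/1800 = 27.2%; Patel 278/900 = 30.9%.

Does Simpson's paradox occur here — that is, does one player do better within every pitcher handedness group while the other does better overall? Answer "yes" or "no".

Within each pitcher handedness level (vs. left-handers 43.5% vs 35.3%; vs. right-handers 24.1% vs 7.1%), Haddad has the higher rate every time. Pooled: 27.2% vs 30.9% — Patel has the higher rate overall. The two comparisons disagree.

yes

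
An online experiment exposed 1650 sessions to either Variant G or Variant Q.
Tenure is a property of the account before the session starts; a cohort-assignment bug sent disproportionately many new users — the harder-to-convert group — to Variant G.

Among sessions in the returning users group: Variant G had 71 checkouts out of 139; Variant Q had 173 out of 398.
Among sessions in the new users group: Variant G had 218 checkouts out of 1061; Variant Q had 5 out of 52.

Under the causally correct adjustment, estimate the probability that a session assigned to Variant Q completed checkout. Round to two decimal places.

0.21

The user tenure-specific comparison favours Variant G throughout, but the pooled figures favour Variant Q. The question is whether to condition on user tenure.
Here user tenure is a common cause — it drives both which variant a case falls under and the outcome. The crude comparison mixes populations; the stratum-specific rates are the causally relevant ones.
Standardising Variant Q to the population user tenure mix: 0.325·173/398 + 0.675·5/52 = 0.206.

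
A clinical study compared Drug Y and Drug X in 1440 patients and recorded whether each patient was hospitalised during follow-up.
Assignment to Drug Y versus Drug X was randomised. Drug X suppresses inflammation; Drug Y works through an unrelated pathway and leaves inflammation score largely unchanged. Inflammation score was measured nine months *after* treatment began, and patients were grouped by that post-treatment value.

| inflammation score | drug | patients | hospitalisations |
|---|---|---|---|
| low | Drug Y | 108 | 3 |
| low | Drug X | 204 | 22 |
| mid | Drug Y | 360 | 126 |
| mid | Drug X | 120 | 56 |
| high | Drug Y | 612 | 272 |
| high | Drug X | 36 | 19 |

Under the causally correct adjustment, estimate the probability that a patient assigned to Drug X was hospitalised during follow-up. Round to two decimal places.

Inflammation score lies on the pathway drug → inflammation score → outcome, so adjusting for it blocks the indirect effect. For the total causal effect of drug, use the unadjusted pooled rates.
So P(outcome | do(Drug X)) is just the pooled rate for Drug X: 97/360 = 0.269.

0.27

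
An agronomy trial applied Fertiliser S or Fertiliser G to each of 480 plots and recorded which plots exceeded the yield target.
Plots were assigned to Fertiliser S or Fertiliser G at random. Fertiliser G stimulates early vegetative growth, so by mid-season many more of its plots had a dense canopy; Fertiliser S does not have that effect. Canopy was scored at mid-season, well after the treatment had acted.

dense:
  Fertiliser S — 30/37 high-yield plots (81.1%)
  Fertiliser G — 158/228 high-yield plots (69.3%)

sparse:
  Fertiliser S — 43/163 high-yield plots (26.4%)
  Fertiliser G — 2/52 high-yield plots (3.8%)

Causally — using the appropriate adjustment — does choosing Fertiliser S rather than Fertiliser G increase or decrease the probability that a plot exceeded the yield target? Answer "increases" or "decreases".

decreases

Within every mid-season canopy level Fertiliser S has the higher rate, yet pooled Fertiliser G does — Simpson's reversal.
Because the fertiliser influences mid-season canopy, mid-season canopy is a post-treatment mediator, not a confounder. Stratifying on it would bias the estimate; the causal effect is the crude pooled difference.
Pooled: Fertiliser S 36.5% vs Fertiliser G 57.1%; Fertiliser G is higher overall.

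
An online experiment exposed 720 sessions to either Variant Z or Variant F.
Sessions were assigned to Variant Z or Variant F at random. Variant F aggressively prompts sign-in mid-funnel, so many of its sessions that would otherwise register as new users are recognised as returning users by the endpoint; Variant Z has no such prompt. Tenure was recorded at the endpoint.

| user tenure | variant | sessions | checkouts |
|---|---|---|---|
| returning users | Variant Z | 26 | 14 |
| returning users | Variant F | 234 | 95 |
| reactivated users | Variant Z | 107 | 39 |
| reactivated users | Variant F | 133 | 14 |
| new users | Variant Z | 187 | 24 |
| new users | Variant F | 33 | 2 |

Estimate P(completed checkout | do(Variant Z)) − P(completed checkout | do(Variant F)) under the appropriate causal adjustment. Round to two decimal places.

-0.04

Variant Z is higher inside every user tenure stratum but Variant F is higher in aggregate. Whether to stratify depends on how user tenure relates to the variant.
User tenure is recorded after the variant and is itself shifted by it — it sits on the causal path from variant to outcome. Conditioning on a mediator would strip out part of the effect we want; the pooled comparison gives the total causal effect.
The causal difference is the pooled difference: 0.241 − 0.278 = -0.037.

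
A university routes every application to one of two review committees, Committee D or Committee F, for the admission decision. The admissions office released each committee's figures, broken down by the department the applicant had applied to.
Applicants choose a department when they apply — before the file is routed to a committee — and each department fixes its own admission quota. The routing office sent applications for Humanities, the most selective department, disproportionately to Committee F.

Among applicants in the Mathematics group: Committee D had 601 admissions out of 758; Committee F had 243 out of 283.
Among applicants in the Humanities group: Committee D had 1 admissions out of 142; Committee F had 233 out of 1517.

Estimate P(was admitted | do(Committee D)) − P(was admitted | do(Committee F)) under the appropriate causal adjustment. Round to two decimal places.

-0.12

Since department is a pre-existing factor (not a product of the review committee) and it affects the outcome on its own, it is a confounder. The stratified rates, not the pooled rate, identify the causal effect.
Adjusting over the population distribution of department: 0.386·(0.793−0.859) + 0.614·(0.007−0.154) = -0.115.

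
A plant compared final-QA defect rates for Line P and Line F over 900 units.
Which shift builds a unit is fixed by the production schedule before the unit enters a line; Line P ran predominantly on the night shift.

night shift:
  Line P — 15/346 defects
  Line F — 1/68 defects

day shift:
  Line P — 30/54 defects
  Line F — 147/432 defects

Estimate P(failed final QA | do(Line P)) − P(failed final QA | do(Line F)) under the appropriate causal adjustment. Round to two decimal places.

+0.13

Nothing the line does changes shift; the imbalance is an allocation artefact. With shift also predicting the outcome, the pooled figure is confounded, and the within-stratum comparison is the causal one.
Adjusting over the population distribution of shift: 0.460·(0.043−0.015) + 0.540·(0.556−0.340) = +0.129.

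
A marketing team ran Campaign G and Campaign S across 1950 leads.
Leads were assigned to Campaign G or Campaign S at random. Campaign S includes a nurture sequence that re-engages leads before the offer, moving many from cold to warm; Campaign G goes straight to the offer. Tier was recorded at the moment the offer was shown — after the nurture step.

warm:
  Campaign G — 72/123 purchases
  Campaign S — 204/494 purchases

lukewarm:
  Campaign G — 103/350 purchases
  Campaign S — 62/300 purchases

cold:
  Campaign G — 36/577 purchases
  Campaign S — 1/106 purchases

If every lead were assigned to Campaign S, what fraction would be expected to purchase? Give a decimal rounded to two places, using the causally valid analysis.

0.30

The engagement tier-specific comparison favours Campaign G throughout, but the pooled figures favour Campaign S. The question is whether to condition on engagement tier.
Because the campaign influences engagement tier, engagement tier is a post-treatment mediator, not a confounder. Stratifying on it would bias the estimate; the causal effect is the crude pooled difference.
So P(outcome | do(Campaign S)) is just the pooled rate for Campaign S: 267/900 = 0.297.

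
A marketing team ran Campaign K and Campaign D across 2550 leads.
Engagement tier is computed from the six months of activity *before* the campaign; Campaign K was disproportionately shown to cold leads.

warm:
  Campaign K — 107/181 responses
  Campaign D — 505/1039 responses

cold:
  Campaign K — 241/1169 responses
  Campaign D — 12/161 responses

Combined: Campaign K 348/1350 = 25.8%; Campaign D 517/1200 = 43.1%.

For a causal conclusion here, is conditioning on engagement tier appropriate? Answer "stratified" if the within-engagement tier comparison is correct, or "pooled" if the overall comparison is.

stratified

Campaign K is higher inside every engagement tier stratum but Campaign D is higher in aggregate. Whether to stratify depends on how engagement tier relates to the campaign.
Engagement tier differs across campaigns for reasons unrelated to any effect of the campaign itself, and it separately predicts the outcome — a classic confounder. We must compare within engagement tier levels.
Within each level — warm: 59.1% vs 48.6%; cold: 20.6% vs 7.5% — Campaign K is higher every time.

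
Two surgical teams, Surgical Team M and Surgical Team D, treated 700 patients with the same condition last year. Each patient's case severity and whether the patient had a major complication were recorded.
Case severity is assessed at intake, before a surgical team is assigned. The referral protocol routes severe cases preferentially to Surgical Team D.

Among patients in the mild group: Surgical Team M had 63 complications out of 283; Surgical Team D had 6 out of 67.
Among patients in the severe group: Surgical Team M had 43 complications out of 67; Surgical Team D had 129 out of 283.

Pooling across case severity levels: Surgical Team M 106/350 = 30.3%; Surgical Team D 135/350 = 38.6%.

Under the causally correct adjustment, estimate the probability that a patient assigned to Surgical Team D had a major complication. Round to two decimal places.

0.27

The case severity-specific comparison favours Surgical Team D throughout, but the pooled figures favour Surgical Team M. The question is whether to condition on case severity.
Nothing the surgical team does changes case severity; the imbalance is an allocation artefact. With case severity also predicting the outcome, the pooled figure is confounded, and the within-stratum comparison is the causal one.
Standardising Surgical Team D to the population case severity mix: 0.500·6/67 + 0.500·129/283 = 0.273.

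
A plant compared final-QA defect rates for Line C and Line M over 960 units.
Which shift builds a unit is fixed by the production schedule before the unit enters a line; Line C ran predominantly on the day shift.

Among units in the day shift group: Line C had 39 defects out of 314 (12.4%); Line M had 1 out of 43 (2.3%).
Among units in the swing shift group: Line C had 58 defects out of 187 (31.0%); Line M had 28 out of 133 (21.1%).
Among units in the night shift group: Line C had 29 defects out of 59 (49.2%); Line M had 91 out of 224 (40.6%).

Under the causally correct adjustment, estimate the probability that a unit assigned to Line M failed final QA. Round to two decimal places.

Since shift is a pre-existing factor (not a product of the line) and it affects the outcome on its own, it is a confounder. The stratified rates, not the pooled rate, identify the causal effect.
Standardising Line M to the population shift mix: 0.372·1/43 + 0.333·28/133 + 0.295·91/224 = 0.199.

0.20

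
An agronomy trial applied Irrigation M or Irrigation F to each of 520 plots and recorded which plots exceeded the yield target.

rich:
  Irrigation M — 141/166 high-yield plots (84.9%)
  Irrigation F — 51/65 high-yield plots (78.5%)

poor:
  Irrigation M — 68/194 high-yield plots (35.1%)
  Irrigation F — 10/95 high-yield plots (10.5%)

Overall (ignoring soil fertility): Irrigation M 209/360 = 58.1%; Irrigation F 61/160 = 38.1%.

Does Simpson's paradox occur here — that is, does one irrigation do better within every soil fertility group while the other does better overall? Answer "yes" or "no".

no

Within each soil fertility level (rich 84.9% vs 78.5%; poor 35.1% vs 10.5%), Irrigation M has the higher rate every time. Pooled: 58.1% vs 38.1% — Irrigation M has the higher rate overall. They agree.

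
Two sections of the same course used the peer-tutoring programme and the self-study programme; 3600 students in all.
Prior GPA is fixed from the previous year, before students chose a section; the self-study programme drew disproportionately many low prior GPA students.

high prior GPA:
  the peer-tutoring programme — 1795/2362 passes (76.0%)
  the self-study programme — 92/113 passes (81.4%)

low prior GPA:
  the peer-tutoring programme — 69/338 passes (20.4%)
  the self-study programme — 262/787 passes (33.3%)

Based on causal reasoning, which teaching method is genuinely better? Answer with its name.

the self-study programme

Within every prior GPA band level the self-study programme has the higher rate, yet pooled the peer-tutoring programme does — Simpson's reversal.
Prior GPA band differs across teaching methods for reasons unrelated to any effect of the teaching method itself, and it separately predicts the outcome — a classic confounder. We must compare within prior GPA band levels.
Within each level — high prior GPA: 76.0% vs 81.4%; low prior GPA: 20.4% vs 33.3% — the self-study programme is higher every time.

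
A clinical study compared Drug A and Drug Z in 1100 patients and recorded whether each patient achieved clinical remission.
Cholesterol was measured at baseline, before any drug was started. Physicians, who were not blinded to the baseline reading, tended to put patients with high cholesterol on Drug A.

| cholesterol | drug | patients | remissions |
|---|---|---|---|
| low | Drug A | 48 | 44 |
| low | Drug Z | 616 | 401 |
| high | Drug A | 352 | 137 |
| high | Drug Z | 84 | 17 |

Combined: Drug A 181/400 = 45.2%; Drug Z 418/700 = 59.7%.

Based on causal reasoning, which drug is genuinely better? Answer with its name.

Within every cholesterol level Drug A has the higher rate, yet pooled Drug Z does — Simpson's reversal.
Cholesterol satisfies the back-door criterion: it is not a descendant of the drug, and it blocks the spurious path from drug to outcome. Adjusting for it (i.e., using the within-cholesterol rates) gives the causal effect.
Within each level — low: 91.7% vs 65.1%; high: 38.9% vs 20.2% — Drug A is higher every time.

Drug A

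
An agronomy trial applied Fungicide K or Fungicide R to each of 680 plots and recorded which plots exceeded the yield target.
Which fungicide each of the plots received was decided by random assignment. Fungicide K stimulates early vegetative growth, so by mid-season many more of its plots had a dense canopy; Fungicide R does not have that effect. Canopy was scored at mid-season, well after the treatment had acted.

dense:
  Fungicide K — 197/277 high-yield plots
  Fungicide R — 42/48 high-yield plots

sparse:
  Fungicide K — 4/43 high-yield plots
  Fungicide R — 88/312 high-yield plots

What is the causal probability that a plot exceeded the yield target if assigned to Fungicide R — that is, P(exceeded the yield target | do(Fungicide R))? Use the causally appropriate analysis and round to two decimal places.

0.36

Mid-season canopy lies on the pathway fungicide → mid-season canopy → outcome, so adjusting for it blocks the indirect effect. For the total causal effect of fungicide, use the unadjusted pooled rates.
So P(outcome | do(Fungicide R)) is just the pooled rate for Fungicide R: 130/360 = 0.361.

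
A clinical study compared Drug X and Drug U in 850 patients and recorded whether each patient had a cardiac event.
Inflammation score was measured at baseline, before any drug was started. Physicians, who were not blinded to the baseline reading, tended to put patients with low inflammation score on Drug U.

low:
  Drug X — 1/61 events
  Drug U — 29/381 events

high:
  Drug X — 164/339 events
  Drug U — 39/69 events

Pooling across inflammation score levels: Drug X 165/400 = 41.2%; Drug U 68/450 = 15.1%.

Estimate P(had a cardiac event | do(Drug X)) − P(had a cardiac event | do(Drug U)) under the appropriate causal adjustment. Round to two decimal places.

-0.07

Inflammation score differs across drugs for reasons unrelated to any effect of the drug itself, and it separately predicts the outcome — a classic confounder. We must compare within inflammation score levels.
Adjusting over the population distribution of inflammation score: 0.520·(0.016−0.076) + 0.480·(0.484−0.565) = -0.070.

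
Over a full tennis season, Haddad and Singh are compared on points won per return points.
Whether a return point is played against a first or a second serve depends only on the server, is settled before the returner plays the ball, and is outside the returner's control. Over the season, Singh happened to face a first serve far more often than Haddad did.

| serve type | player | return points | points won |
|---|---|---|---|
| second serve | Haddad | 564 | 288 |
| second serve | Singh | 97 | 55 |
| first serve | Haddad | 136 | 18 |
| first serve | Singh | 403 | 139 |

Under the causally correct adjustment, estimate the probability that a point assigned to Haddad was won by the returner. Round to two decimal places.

The serve type-specific comparison favours Singh throughout, but the pooled figures favour Haddad. The question is whether to condition on serve type.
Here serve type is a common cause — it drives both which player a case falls under and the outcome. The crude comparison mixes populations; the stratum-specific rates are the causally relevant ones.
Standardising Haddad to the population serve type mix: 0.551·288/564 + 0.449·18/136 = 0.341.

0.34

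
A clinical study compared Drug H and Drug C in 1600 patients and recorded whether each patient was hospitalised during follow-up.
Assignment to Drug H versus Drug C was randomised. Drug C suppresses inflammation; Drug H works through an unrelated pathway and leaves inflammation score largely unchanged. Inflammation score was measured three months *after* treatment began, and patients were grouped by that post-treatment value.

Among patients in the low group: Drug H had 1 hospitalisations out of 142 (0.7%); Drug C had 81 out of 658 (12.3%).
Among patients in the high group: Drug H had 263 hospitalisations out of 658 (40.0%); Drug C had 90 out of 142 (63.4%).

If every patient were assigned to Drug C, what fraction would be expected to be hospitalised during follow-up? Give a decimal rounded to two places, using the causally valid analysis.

0.21

Because the drug influences inflammation score, inflammation score is a post-treatment mediator, not a confounder. Stratifying on it would bias the estimate; the causal effect is the crude pooled difference.
So P(outcome | do(Drug C)) is just the pooled rate for Drug C: 171/800 = 0.214.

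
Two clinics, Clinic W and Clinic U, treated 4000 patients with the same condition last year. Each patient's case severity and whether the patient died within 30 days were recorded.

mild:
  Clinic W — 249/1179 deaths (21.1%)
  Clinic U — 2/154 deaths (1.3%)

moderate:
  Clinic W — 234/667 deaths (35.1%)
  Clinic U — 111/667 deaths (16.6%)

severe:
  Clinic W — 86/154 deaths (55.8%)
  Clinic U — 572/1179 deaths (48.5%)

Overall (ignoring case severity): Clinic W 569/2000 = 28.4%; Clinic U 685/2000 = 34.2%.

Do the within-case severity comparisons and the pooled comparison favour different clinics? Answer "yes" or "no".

Within each case severity level (mild 21.1% vs 1.3%; moderate 35.1% vs 16.6%; severe 55.8% vs 48.5%), Clinic U has the lower rate every time. Pooled: 28.4% vs 34.2% — Clinic W has the lower rate overall. The two comparisons disagree.

yes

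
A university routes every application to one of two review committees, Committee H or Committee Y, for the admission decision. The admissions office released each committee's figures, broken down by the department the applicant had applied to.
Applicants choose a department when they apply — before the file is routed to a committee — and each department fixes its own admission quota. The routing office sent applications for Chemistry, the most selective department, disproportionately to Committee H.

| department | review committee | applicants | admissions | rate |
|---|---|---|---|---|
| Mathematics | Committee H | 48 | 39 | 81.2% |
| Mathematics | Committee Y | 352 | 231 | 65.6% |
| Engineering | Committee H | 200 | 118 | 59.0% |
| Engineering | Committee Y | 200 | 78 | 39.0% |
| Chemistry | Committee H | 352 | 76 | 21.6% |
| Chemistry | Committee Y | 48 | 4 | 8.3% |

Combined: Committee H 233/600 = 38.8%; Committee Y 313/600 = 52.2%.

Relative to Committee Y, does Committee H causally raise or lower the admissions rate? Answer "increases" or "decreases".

increases

Here department is a common cause — it drives both which review committee a case falls under and the outcome. The crude comparison mixes populations; the stratum-specific rates are the causally relevant ones.
Within each level — Mathematics: 81.2% vs 65.6%; Engineering: 59.0% vs 39.0%; Chemistry: 21.6% vs 8.3% — Committee H is higher every time.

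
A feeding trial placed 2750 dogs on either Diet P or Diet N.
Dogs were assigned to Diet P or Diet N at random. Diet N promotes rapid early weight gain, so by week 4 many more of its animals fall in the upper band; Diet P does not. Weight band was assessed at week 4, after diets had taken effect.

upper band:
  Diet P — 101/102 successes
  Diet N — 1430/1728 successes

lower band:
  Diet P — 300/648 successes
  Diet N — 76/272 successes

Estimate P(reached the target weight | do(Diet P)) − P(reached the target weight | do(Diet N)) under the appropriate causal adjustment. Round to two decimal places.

Because the diet influences week-4 weight band, week-4 weight band is a post-treatment mediator, not a confounder. Stratifying on it would bias the estimate; the causal effect is the crude pooled difference.
The causal difference is the pooled difference: 0.535 − 0.753 = -0.218.

-0.22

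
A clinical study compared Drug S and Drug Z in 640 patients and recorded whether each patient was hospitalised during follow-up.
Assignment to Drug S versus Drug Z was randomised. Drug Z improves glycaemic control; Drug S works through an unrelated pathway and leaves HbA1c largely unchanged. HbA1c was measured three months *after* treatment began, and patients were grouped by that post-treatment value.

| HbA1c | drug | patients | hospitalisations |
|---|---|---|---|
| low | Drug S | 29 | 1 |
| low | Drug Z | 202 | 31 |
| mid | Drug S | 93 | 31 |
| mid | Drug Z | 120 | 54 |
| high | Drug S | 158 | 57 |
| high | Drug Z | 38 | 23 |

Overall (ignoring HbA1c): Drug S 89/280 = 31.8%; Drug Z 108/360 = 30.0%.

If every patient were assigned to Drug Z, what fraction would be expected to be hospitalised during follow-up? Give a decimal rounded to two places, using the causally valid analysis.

0.30

Within every HbA1c level Drug S has the lower rate, yet pooled Drug Z does — Simpson's reversal.
The distribution of HbA1c is itself part of what the drug does — it is an intermediate outcome. Holding it fixed would remove that part of the effect; the total effect is the pooled difference.
So P(outcome | do(Drug Z)) is just the pooled rate for Drug Z: 108/360 = 0.300.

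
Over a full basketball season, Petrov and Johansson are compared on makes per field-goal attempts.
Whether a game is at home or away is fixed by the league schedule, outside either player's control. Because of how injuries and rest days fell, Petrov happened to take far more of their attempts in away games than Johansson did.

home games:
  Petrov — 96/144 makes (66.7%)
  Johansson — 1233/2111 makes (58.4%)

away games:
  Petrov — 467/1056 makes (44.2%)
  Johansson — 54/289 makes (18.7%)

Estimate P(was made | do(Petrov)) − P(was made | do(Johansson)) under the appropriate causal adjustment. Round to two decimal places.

The game venue-specific comparison favours Petrov throughout, but the pooled figures favour Johansson. The question is whether to condition on game venue.
Game venue is set before the player has any effect — it is not caused by the player — and it independently drives the outcome. That makes it a confounder, so the causal comparison is within game venue levels.
Adjusting over the population distribution of game venue: 0.626·(0.667−0.584) + 0.374·(0.442−0.187) = +0.147.

+0.15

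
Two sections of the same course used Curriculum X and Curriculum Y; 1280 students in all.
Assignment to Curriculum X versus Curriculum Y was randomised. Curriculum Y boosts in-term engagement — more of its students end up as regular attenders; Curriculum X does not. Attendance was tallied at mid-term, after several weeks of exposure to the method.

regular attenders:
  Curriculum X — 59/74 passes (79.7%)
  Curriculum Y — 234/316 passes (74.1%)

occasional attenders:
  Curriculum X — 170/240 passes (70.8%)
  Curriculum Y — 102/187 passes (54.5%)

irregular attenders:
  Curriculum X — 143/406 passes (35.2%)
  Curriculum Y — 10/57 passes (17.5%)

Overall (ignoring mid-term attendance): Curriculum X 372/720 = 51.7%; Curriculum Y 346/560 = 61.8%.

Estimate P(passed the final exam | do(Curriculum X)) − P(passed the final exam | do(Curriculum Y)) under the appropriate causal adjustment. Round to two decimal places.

-0.10

The distribution of mid-term attendance is itself part of what the teaching method does — it is an intermediate outcome. Holding it fixed would remove that part of the effect; the total effect is the pooled difference.
The causal difference is the pooled difference: 0.517 − 0.618 = -0.101.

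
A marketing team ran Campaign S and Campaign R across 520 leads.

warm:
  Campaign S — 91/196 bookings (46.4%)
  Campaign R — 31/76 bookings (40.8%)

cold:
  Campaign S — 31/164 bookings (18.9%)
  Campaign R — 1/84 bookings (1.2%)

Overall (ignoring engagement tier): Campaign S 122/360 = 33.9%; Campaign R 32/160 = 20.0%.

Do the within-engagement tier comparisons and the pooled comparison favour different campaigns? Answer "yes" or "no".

Within each engagement tier level (warm 46.4% vs 40.8%; cold 18.9% vs 1.2%), Campaign S has the higher rate every time. Pooled: 33.9% vs 20.0% — Campaign S has the higher rate overall. They agree.

no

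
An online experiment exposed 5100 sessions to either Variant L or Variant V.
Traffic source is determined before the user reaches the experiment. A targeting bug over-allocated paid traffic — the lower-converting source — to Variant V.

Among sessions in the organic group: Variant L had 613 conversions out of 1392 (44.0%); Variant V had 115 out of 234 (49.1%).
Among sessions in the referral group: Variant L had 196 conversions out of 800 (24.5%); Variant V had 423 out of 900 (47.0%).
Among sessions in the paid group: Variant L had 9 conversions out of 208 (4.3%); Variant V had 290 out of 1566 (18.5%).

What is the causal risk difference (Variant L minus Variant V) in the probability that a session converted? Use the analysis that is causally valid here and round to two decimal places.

-0.14

Traffic source satisfies the back-door criterion: it is not a descendant of the variant, and it blocks the spurious path from variant to outcome. Adjusting for it (i.e., using the within-traffic source rates) gives the causal effect.
Adjusting over the population distribution of traffic source: 0.319·(0.440−0.491) + 0.333·(0.245−0.470) + 0.348·(0.043−0.185) = -0.141.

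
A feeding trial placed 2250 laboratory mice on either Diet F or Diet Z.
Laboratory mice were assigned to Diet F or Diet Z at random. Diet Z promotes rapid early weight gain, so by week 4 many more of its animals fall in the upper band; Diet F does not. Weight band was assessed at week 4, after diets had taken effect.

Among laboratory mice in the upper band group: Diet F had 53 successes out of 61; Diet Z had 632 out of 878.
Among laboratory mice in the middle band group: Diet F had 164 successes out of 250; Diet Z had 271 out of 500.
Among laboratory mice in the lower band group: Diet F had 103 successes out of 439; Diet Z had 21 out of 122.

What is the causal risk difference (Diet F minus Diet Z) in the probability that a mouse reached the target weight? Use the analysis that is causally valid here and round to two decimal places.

Week-4 weight band here is a post-treatment variable shaped by the diet; conditioning on it would introduce bias rather than remove it. The overall comparison is the causal one.
The causal difference is the pooled difference: 0.427 − 0.616 = -0.189.

-0.19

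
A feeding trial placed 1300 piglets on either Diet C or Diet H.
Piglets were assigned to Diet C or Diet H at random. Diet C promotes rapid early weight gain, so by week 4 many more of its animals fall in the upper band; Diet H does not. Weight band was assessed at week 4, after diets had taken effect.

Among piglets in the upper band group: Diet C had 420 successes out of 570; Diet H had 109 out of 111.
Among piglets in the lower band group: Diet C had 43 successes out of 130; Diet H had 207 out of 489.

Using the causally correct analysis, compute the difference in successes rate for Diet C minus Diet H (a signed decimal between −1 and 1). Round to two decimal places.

Week-4 weight band here is a post-treatment variable shaped by the diet; conditioning on it would introduce bias rather than remove it. The overall comparison is the causal one.
The causal difference is the pooled difference: 0.661 − 0.527 = +0.135.

+0.13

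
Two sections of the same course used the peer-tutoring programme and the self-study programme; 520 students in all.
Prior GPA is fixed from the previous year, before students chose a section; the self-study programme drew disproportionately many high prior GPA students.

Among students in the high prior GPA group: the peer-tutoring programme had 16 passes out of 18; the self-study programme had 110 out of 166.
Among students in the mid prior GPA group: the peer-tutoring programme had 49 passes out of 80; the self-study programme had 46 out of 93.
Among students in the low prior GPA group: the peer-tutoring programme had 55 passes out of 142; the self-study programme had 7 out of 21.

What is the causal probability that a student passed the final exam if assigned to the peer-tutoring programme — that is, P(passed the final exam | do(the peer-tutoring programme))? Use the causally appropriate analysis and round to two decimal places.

0.64

Since prior GPA band is a pre-existing factor (not a product of the teaching method) and it affects the outcome on its own, it is a confounder. The stratified rates, not the pooled rate, identify the causal effect.
Standardising the peer-tutoring programme to the population prior GPA band mix: 0.354·16/18 + 0.333·49/80 + 0.313·55/142 = 0.640.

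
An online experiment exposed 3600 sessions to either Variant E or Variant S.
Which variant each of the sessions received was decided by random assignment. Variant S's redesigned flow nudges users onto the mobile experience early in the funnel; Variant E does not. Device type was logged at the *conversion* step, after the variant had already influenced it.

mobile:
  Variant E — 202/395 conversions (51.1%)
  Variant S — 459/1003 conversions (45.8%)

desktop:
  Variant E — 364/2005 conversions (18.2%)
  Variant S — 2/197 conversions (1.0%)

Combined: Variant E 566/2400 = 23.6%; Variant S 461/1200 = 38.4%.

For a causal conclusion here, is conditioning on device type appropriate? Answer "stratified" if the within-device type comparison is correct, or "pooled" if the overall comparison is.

The device type-specific comparison favours Variant E throughout, but the pooled figures favour Variant S. The question is whether to condition on device type.
Device type here is a post-treatment variable shaped by the variant; conditioning on it would introduce bias rather than remove it. The overall comparison is the causal one.
Pooled: Variant E 23.6% vs Variant S 38.4%; Variant S is higher overall.

pooled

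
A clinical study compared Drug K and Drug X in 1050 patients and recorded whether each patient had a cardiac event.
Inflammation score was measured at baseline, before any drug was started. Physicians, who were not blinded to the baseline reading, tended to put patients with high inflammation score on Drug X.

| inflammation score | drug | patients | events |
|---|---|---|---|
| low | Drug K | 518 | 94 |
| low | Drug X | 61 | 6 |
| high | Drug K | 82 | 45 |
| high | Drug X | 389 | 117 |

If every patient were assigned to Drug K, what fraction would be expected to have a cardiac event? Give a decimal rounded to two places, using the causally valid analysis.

Since inflammation score is a pre-existing factor (not a product of the drug) and it affects the outcome on its own, it is a confounder. The stratified rates, not the pooled rate, identify the causal effect.
Standardising Drug K to the population inflammation score mix: 0.551·94/518 + 0.449·45/82 = 0.346.

0.35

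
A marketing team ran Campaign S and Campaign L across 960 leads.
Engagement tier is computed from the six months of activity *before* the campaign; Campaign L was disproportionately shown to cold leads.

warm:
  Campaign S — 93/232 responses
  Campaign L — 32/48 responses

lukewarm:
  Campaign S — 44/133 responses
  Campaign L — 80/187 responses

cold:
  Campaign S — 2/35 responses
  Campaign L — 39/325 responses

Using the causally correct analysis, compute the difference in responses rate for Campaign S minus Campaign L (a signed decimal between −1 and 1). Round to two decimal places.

-0.13

Campaign L is higher inside every engagement tier stratum but Campaign S is higher in aggregate. Whether to stratify depends on how engagement tier relates to the campaign.
Engagement tier is set before the campaign has any effect — it is not caused by the campaign — and it independently drives the outcome. That makes it a confounder, so the causal comparison is within engagement tier levels.
Adjusting over the population distribution of engagement tier: 0.292·(0.401−0.667) + 0.333·(0.331−0.428) + 0.375·(0.057−0.120) = -0.133.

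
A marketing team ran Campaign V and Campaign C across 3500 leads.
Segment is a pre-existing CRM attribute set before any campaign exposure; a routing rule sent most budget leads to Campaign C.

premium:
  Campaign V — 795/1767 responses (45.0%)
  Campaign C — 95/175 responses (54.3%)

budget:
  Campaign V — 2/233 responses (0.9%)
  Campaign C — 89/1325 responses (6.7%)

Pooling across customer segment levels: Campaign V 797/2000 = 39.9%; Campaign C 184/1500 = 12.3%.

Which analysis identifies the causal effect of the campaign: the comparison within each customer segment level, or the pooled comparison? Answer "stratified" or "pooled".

stratified

The customer segment-specific comparison favours Campaign C throughout, but the pooled figures favour Campaign V. The question is whether to condition on customer segment.
The imbalance in customer segment arose from how leads were allocated, not from anything the campaign did; and customer segment independently affects the outcome. The pooled gap is confounded — condition on customer segment.
Within each level — premium: 45.0% vs 54.3%; budget: 0.9% vs 6.7% — Campaign C is higher every time.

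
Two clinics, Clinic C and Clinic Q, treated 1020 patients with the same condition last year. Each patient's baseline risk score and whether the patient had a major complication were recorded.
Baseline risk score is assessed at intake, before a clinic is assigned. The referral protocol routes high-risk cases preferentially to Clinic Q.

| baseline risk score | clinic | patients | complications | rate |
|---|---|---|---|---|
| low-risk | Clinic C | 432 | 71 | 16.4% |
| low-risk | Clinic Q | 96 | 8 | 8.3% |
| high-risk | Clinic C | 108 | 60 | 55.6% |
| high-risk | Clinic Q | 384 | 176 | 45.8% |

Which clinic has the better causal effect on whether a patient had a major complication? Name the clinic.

Clinic Q

Since baseline risk score is a pre-existing factor (not a product of the clinic) and it affects the outcome on its own, it is a confounder. The stratified rates, not the pooled rate, identify the causal effect.
Within each level — low-risk: 16.4% vs 8.3%; high-risk: 55.6% vs 45.8% — Clinic Q is lower every time.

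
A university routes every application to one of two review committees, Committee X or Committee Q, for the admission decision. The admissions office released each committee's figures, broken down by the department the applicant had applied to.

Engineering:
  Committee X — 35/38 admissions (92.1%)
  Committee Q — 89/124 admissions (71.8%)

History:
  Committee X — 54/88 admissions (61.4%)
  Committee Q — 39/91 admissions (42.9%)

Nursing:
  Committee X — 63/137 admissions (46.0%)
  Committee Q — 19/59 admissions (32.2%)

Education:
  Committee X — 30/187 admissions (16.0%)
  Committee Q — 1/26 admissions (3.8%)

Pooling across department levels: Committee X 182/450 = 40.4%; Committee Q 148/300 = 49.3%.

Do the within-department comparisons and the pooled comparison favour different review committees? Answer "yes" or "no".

yes

Within each department level (Engineering 92.1% vs 71.8%; History 61.4% vs 42.9%; Nursing 46.0% vs 32.2%; Education 16.0% vs 3.8%), Committee X has the higher rate every time. Pooled: 40.4% vs 49.3% — Committee Q has the higher rate overall. The two comparisons disagree.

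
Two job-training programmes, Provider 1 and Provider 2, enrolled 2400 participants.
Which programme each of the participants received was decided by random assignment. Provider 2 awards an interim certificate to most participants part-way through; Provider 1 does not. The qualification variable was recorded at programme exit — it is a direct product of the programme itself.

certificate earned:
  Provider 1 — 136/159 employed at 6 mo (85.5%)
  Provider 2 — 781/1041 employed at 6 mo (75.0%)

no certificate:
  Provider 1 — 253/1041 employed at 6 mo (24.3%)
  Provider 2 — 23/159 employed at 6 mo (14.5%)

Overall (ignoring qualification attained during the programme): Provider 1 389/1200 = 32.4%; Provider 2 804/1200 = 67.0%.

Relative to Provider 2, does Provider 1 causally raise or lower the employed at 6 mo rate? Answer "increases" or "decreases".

Provider 1 is higher inside every qualification attained during the programme stratum but Provider 2 is higher in aggregate. Whether to stratify depends on how qualification attained during the programme relates to the programme.
Qualification attained during the programme is downstream of the programme. One should not condition on a consequence of treatment, so the overall rates are the right comparison.
Pooled: Provider 1 32.4% vs Provider 2 67.0%; Provider 2 is higher overall.

decreases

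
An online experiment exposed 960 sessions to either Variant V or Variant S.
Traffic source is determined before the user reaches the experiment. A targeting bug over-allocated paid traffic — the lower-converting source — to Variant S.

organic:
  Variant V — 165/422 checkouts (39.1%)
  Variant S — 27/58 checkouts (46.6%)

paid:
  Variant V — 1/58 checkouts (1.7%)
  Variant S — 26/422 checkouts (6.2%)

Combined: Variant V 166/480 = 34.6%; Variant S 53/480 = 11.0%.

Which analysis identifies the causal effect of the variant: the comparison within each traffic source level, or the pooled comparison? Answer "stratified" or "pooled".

The imbalance in traffic source arose from how sessions were allocated, not from anything the variant did; and traffic source independently affects the outcome. The pooled gap is confounded — condition on traffic source.
Within each level — organic: 39.1% vs 46.6%; paid: 1.7% vs 6.2% — Variant S is higher every time.

stratified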